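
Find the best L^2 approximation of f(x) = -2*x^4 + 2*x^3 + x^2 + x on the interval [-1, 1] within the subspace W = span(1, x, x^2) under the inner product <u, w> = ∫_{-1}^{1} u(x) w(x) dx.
g(x) = -5*x^2/7 + 11*x/5 + 6/35

The best approximation g ∈ W is the orthogonal projection of f onto W. Writing g = a_0 + a_1 x + a_2 x^2, the coefficients solve the normal equations G · a = b where
  G_{ij} = <φ_i, φ_j> and b_i = <f, φ_i>, with φ_0 = 1, φ_1 = x, φ_2 = x^2.
G =
  [2, 0, 2/3]
  [0, 2/3, 0]
  [2/3, 0, 2/5],
b = (-2/15, 22/15, -6/35).
Solving gives a_0 = 6/35, a_1 = 11/5, a_2 = -5/7, so
  g(x) = -5*x^2/7 + 11*x/5 + 6/35.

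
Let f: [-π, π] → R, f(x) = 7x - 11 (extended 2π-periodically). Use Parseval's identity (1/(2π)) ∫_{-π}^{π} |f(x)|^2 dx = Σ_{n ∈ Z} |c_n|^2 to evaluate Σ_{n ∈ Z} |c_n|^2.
Σ |c_n|^2 = 49π^2/3 + 121

Expand and integrate term by term over [-π, π]:
  ∫ (7x)^2 dx = 49·(2π^3/3); ∫ 2·7·(-11)·x dx = 0 (odd integrand); ∫ (-11)^2 dx = 121·2π.
So (1/(2π)) ∫_{-π}^{π} (7x - 11)^2 dx = 49π^2/3 + 121 = 49π^2/3 + 121.
Parseval ⇒ Σ |c_n|^2 = 49π^2/3 + 121.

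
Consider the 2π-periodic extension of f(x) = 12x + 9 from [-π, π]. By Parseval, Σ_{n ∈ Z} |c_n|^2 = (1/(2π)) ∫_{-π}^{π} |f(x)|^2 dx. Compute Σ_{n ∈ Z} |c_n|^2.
Σ |c_n|^2 = 48π^2 + 81

Expand and integrate term by term over [-π, π]:
  ∫ (12x)^2 dx = 144·(2π^3/3); ∫ 2·12·(9)·x dx = 0 (odd integrand); ∫ 9^2 dx = 81·2π.
So (1/(2π)) ∫_{-π}^{π} (12x + 9)^2 dx = 144π^2/3 + 81 = 48π^2 + 81.
Parseval ⇒ Σ |c_n|^2 = 48π^2 + 81.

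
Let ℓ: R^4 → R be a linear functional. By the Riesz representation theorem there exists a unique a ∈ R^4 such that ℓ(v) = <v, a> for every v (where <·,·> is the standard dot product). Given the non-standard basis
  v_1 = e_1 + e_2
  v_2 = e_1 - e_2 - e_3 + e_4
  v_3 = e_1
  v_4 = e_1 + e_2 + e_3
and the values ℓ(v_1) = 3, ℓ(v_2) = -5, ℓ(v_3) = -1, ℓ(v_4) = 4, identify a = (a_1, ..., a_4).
a = (-1, 4, 1, 1)

Write a = (a_1, ..., a_4) in the standard basis. For each basis vector v_i, ℓ(v_i) = <v_i, a> is a linear equation in the a_j's. Collect the n equations into a matrix system V a = ℓ, where row i of V is v_i (expressed in the standard basis). Since V is invertible (lower-triangular with 1s on the diagonal, up to permutation), solve by back-substitution:
  V =
[[1, 1, 0, 0],
 [1, -1, -1, 1],
 [1, 0, 0, 0],
 [1, 1, 1, 0]]
  V a = (3, -5, -1, 4)
Solving gives a = (-1, 4, 1, 1).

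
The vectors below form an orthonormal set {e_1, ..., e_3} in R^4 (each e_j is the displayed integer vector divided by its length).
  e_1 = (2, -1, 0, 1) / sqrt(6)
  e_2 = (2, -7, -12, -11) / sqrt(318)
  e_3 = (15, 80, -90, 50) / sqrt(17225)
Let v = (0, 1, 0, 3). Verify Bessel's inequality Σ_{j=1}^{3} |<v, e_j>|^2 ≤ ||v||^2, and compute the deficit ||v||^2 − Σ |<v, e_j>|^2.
Σ |<v, e_j>|^2 = 114/13; ||v||^2 = 10; deficit = 16/13

Write each e_j = u_j / sqrt(<u_j, u_j>) where u_j is the displayed integer vector. Then <v, e_j> = <v, u_j> / sqrt(<u_j, u_j>), so |<v, e_j>|^2 = <v, u_j>^2 / <u_j, u_j>.
Coefficients: <v, e_1> = 2/sqrt(6), <v, e_2> = -40/sqrt(318), <v, e_3> = 230/sqrt(17225).
Square and sum: Σ |<v, e_j>|^2 = 114/13.
Compute ||v||^2 = v·v = 10.
Deficit = 10 − 114/13 = 16/13 ≥ 0, confirming Bessel's inequality. (The deficit equals ||v − Σ <v,e_j> e_j||^2, the squared distance from v to span{e_j}.)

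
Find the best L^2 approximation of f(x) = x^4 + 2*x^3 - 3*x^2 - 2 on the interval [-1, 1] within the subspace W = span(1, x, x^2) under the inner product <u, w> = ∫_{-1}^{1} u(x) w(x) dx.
g(x) = -15*x^2/7 + 6*x/5 - 73/35

The best approximation g ∈ W is the orthogonal projection of f onto W. Writing g = a_0 + a_1 x + a_2 x^2, the coefficients solve the normal equations G · a = b where
  G_{ij} = <φ_i, φ_j> and b_i = <f, φ_i>, with φ_0 = 1, φ_1 = x, φ_2 = x^2.
G =
  [2, 0, 2/3]
  [0, 2/3, 0]
  [2/3, 0, 2/5],
b = (-28/5, 4/5, -236/105).
Solving gives a_0 = -73/35, a_1 = 6/5, a_2 = -15/7, so
  g(x) = -15*x^2/7 + 6*x/5 - 73/35.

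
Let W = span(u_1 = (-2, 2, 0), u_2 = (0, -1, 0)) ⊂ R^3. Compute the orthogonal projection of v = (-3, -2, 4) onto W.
proj_W(v) = (-3, -2, 0)

Set up U = [u_1 | ... | u_2] ∈ R^(3×2). The projector onto W = col(U) is P = U (U^T U)^(-1) U^T.
Compute U^T U =
  [8, -2]
  [-2, 1],
and U^T v = (2, 2).
Solve U^T U · c = U^T v for the coefficients: c = (3/2, 5). The projection is proj_W(v) = U c.
Check: (v - proj_W(v)) · u_1 = 0  (should be 0).
Check: (v - proj_W(v)) · u_2 = 0  (should be 0).
Result: proj_W(v) = (-3, -2, 0).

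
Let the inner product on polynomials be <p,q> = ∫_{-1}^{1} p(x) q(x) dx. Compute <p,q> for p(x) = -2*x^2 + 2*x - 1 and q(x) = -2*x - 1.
<p,q> = 2/3

Expand the product: p(x)·q(x) = 4*x^3 - 2*x^2 + 1.
∫_{-1}^{1} of each monomial x^k gives [2/(k+1) if k even, 0 if k odd]. Integrating term-by-term (or equivalently evaluating the antiderivative F(x) = x^4 - 2*x^3/3 + x at the endpoints):
  F(1) − F(−1) = 4/3 − (2/3) = 2/3.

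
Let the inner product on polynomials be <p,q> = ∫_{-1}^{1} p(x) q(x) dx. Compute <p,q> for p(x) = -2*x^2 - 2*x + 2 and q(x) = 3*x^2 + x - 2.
<p,q> = -76/15

Expand the product: p(x)·q(x) = -6*x^4 - 8*x^3 + 8*x^2 + 6*x - 4.
∫_{-1}^{1} of each monomial x^k gives [2/(k+1) if k even, 0 if k odd]. Integrating term-by-term (or equivalently evaluating the antiderivative F(x) = -6*x^5/5 - 2*x^4 + 8*x^3/3 + 3*x^2 - 4*x at the endpoints):
  F(1) − F(−1) = -23/15 − (53/15) = -76/15.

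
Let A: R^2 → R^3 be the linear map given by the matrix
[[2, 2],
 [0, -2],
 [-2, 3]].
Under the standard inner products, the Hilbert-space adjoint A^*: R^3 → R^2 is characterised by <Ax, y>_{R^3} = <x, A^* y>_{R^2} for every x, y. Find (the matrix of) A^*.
A^* = A^T =
[[2, 0, -2],
 [2, -2, 3]]

For real matrices with standard dot products, the defining identity <Ax, y> = <x, A^* y> gives (Ax)^T y = x^T (A^*) y, i.e. x^T A^T y = x^T (A^*) y. Since this holds for all x, y, we must have A^* = A^T. Therefore
A^* =
[[2, 0, -2],
 [2, -2, 3]].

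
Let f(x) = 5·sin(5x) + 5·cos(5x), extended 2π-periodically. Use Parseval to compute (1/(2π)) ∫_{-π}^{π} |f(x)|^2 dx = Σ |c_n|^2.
Σ |c_n|^2 = 25

Expand |f|^2 and use orthogonality of {sin(nx), cos(mx)} on [-π, π]:
  ∫_{-π}^{π} sin(nx)^2 dx = π, ∫ cos(mx)^2 dx = π, and cross terms integrate to 0.
So ∫_{-π}^{π} f(x)^2 dx = 5^2 · π + 5^2 · π = (25 + 25)π.
Divide by 2π: (25 + 25)/2 = 25.
By Parseval, this equals Σ |c_n|^2.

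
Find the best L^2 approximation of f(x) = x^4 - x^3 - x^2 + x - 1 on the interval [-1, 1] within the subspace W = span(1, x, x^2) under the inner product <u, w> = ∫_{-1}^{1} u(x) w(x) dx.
g(x) = -x^2/7 + 2*x/5 - 38/35

The best approximation g ∈ W is the orthogonal projection of f onto W. Writing g = a_0 + a_1 x + a_2 x^2, the coefficients solve the normal equations G · a = b where
  G_{ij} = <φ_i, φ_j> and b_i = <f, φ_i>, with φ_0 = 1, φ_1 = x, φ_2 = x^2.
G =
  [2, 0, 2/3]
  [0, 2/3, 0]
  [2/3, 0, 2/5],
b = (-34/15, 4/15, -82/105).
Solving gives a_0 = -38/35, a_1 = 2/5, a_2 = -1/7, so
  g(x) = -x^2/7 + 2*x/5 - 38/35.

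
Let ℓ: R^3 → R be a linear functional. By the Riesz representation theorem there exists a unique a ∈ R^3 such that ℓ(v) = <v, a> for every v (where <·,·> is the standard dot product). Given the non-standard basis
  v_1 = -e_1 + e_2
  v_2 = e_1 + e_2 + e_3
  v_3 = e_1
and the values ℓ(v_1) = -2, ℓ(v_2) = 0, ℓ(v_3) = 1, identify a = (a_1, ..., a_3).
a = (1, -1, 0)

Write a = (a_1, ..., a_3) in the standard basis. For each basis vector v_i, ℓ(v_i) = <v_i, a> is a linear equation in the a_j's. Collect the n equations into a matrix system V a = ℓ, where row i of V is v_i (expressed in the standard basis). Since V is invertible (lower-triangular with 1s on the diagonal, up to permutation), solve by back-substitution:
  V =
[[-1, 1, 0],
 [1, 1, 1],
 [1, 0, 0]]
  V a = (-2, 0, 1)
Solving gives a = (1, -1, 0).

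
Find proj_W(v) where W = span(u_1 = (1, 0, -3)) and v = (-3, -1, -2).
proj_W(v) = (3/10, 0, -9/10)

Set up U = [u_1 | ... | u_1] ∈ R^(3×1). The projector onto W = col(U) is P = U (U^T U)^(-1) U^T.
Compute U^T U =
  [10],
and U^T v = (3).
Solve U^T U · c = U^T v for the coefficients: c = (3/10). The projection is proj_W(v) = U c.
Check: (v - proj_W(v)) · u_1 = 0  (should be 0).
Result: proj_W(v) = (3/10, 0, -9/10).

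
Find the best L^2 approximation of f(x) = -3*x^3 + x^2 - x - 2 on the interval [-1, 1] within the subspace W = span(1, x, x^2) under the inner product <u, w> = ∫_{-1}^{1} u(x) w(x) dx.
g(x) = x^2 - 14*x/5 - 2

The best approximation g ∈ W is the orthogonal projection of f onto W. Writing g = a_0 + a_1 x + a_2 x^2, the coefficients solve the normal equations G · a = b where
  G_{ij} = <φ_i, φ_j> and b_i = <f, φ_i>, with φ_0 = 1, φ_1 = x, φ_2 = x^2.
G =
  [2, 0, 2/3]
  [0, 2/3, 0]
  [2/3, 0, 2/5],
b = (-10/3, -28/15, -14/15).
Solving gives a_0 = -2, a_1 = -14/5, a_2 = 1, so
  g(x) = x^2 - 14*x/5 - 2.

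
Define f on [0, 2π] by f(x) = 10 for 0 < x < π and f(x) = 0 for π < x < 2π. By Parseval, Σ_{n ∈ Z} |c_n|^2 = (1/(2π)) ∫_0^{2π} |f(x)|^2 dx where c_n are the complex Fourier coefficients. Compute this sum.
Σ |c_n|^2 = 50

Parseval equates the L^2 energy of f (normalised by 1/(2π)) with the ℓ^2 sum of its Fourier coefficients: (1/(2π)) ∫_0^{2π} |f|^2 = Σ |c_n|^2.
Compute the left side: (1/(2π)) [∫_0^π 10^2 dx + ∫_π^{2π} 0^2 dx] = (1/(2π)) · (100π + 0π) = (100 + 0)/2 = 50.
So Σ_{n ∈ Z} |c_n|^2 = 50.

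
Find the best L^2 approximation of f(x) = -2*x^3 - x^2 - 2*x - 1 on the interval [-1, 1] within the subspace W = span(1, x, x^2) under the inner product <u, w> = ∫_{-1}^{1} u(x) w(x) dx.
g(x) = -x^2 - 16*x/5 - 1

The best approximation g ∈ W is the orthogonal projection of f onto W. Writing g = a_0 + a_1 x + a_2 x^2, the coefficients solve the normal equations G · a = b where
  G_{ij} = <φ_i, φ_j> and b_i = <f, φ_i>, with φ_0 = 1, φ_1 = x, φ_2 = x^2.
G =
  [2, 0, 2/3]
  [0, 2/3, 0]
  [2/3, 0, 2/5],
b = (-8/3, -32/15, -16/15).
Solving gives a_0 = -1, a_1 = -16/5, a_2 = -1, so
  g(x) = -x^2 - 16*x/5 - 1.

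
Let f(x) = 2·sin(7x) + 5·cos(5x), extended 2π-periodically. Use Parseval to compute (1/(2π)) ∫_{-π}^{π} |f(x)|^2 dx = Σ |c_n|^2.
Σ |c_n|^2 = 29/2

Expand |f|^2 and use orthogonality of {sin(nx), cos(mx)} on [-π, π]:
  ∫_{-π}^{π} sin(nx)^2 dx = π, ∫ cos(mx)^2 dx = π, and cross terms integrate to 0.
So ∫_{-π}^{π} f(x)^2 dx = 2^2 · π + 5^2 · π = (4 + 25)π.
Divide by 2π: (4 + 25)/2 = 29/2.
By Parseval, this equals Σ |c_n|^2.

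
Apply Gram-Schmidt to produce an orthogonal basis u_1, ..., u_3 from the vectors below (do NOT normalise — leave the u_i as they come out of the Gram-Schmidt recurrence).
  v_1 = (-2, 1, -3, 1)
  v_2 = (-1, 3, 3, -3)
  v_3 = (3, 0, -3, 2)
Orthogonal basis:
  u_1 = (-2, 1, -3, 1)
  u_2 = (-29/15, 52/15, 8/5, -38/15)
  u_3 = (906/371, 691/371, -366/371, 23/371)

Apply the Gram-Schmidt recurrence
  u_1 = v_1
  u_i = v_i − Σ_{j<i} ((v_i · u_j) / (u_j · u_j)) · u_j.

Step by step this gives:
  u_1 = (-2, 1, -3, 1)
  u_2 = (-29/15, 52/15, 8/5, -38/15)
  u_3 = (906/371, 691/371, -366/371, 23/371)

Orthogonality check:
  u_2 · u_1 = 0 (should be 0)
  u_3 · u_1 = 0 (should be 0)
  u_3 · u_2 = 0 (should be 0)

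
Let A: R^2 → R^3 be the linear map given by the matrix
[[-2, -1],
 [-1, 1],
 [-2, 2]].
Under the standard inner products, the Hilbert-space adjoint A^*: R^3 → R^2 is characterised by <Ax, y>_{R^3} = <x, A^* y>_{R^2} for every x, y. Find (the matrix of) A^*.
A^* = A^T =
[[-2, -1, -2],
 [-1, 1, 2]]

For real matrices with standard dot products, the defining identity <Ax, y> = <x, A^* y> gives (Ax)^T y = x^T (A^*) y, i.e. x^T A^T y = x^T (A^*) y. Since this holds for all x, y, we must have A^* = A^T. Therefore
A^* =
[[-2, -1, -2],
 [-1, 1, 2]].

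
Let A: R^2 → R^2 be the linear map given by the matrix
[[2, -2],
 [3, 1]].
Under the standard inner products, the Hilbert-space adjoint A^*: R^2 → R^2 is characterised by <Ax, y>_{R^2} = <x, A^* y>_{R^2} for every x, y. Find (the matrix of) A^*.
A^* = A^T =
[[2, 3],
 [-2, 1]]

For real matrices with standard dot products, the defining identity <Ax, y> = <x, A^* y> gives (Ax)^T y = x^T (A^*) y, i.e. x^T A^T y = x^T (A^*) y. Since this holds for all x, y, we must have A^* = A^T. Therefore
A^* =
[[2, 3],
 [-2, 1]].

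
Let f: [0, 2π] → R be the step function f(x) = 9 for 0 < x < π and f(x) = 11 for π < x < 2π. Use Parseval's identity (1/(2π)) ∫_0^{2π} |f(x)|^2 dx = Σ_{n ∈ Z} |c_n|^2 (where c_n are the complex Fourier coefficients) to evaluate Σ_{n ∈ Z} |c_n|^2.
Σ |c_n|^2 = 101

Parseval equates the L^2 energy of f (normalised by 1/(2π)) with the ℓ^2 sum of its Fourier coefficients: (1/(2π)) ∫_0^{2π} |f|^2 = Σ |c_n|^2.
Compute the left side: (1/(2π)) [∫_0^π 9^2 dx + ∫_π^{2π} 11^2 dx] = (1/(2π)) · (81π + 121π) = (81 + 121)/2 = 101.
So Σ_{n ∈ Z} |c_n|^2 = 101.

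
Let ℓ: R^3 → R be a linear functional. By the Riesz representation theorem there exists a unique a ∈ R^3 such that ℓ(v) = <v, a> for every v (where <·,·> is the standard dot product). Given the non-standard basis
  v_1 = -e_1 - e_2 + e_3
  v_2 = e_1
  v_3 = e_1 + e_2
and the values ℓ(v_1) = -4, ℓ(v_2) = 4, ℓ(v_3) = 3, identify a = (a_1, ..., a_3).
a = (4, -1, -1)

Write a = (a_1, ..., a_3) in the standard basis. For each basis vector v_i, ℓ(v_i) = <v_i, a> is a linear equation in the a_j's. Collect the n equations into a matrix system V a = ℓ, where row i of V is v_i (expressed in the standard basis). Since V is invertible (lower-triangular with 1s on the diagonal, up to permutation), solve by back-substitution:
  V =
[[-1, -1, 1],
 [1, 0, 0],
 [1, 1, 0]]
  V a = (-4, 4, 3)
Solving gives a = (4, -1, -1).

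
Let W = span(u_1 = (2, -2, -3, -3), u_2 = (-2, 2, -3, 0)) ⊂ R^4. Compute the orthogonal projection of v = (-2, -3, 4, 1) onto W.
proj_W(v) = (32/49, -32/49, 186/49, 69/49)

Set up U = [u_1 | ... | u_2] ∈ R^(4×2). The projector onto W = col(U) is P = U (U^T U)^(-1) U^T.
Compute U^T U =
  [26, 1]
  [1, 17],
and U^T v = (-13, -14).
Solve U^T U · c = U^T v for the coefficients: c = (-23/49, -39/49). The projection is proj_W(v) = U c.
Check: (v - proj_W(v)) · u_1 = 0  (should be 0).
Check: (v - proj_W(v)) · u_2 = 0  (should be 0).
Result: proj_W(v) = (32/49, -32/49, 186/49, 69/49).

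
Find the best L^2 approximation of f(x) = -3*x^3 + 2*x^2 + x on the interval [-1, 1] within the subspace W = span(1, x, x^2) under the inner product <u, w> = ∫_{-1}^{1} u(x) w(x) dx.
g(x) = 2*x^2 - 4*x/5

The best approximation g ∈ W is the orthogonal projection of f onto W. Writing g = a_0 + a_1 x + a_2 x^2, the coefficients solve the normal equations G · a = b where
  G_{ij} = <φ_i, φ_j> and b_i = <f, φ_i>, with φ_0 = 1, φ_1 = x, φ_2 = x^2.
G =
  [2, 0, 2/3]
  [0, 2/3, 0]
  [2/3, 0, 2/5],
b = (4/3, -8/15, 4/5).
Solving gives a_0 = 0, a_1 = -4/5, a_2 = 2, so
  g(x) = 2*x^2 - 4*x/5.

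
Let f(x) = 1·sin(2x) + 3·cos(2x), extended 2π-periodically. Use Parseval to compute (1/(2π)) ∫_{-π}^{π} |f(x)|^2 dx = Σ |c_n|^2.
Σ |c_n|^2 = 5

Expand |f|^2 and use orthogonality of {sin(nx), cos(mx)} on [-π, π]:
  ∫_{-π}^{π} sin(nx)^2 dx = π, ∫ cos(mx)^2 dx = π, and cross terms integrate to 0.
So ∫_{-π}^{π} f(x)^2 dx = 1^2 · π + 3^2 · π = (1 + 9)π.
Divide by 2π: (1 + 9)/2 = 5.
By Parseval, this equals Σ |c_n|^2.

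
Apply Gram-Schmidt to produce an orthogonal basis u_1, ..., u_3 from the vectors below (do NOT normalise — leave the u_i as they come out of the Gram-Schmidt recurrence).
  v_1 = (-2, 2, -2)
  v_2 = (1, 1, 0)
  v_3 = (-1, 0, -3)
Orthogonal basis:
  u_1 = (-2, 2, -2)
  u_2 = (1, 1, 0)
  u_3 = (5/6, -5/6, -5/3)

Apply the Gram-Schmidt recurrence
  u_1 = v_1
  u_i = v_i − Σ_{j<i} ((v_i · u_j) / (u_j · u_j)) · u_j.

Step by step this gives:
  u_1 = (-2, 2, -2)
  u_2 = (1, 1, 0)
  u_3 = (5/6, -5/6, -5/3)

Orthogonality check:
  u_2 · u_1 = 0 (should be 0)
  u_3 · u_1 = 0 (should be 0)
  u_3 · u_2 = 0 (should be 0)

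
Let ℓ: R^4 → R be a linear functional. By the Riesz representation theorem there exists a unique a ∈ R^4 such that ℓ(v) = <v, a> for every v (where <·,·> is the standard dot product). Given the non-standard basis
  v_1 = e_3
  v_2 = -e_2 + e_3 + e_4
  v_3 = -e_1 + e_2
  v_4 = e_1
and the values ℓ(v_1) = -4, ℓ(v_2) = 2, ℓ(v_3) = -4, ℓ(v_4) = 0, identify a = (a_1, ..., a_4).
a = (0, -4, -4, 2)

Write a = (a_1, ..., a_4) in the standard basis. For each basis vector v_i, ℓ(v_i) = <v_i, a> is a linear equation in the a_j's. Collect the n equations into a matrix system V a = ℓ, where row i of V is v_i (expressed in the standard basis). Since V is invertible (lower-triangular with 1s on the diagonal, up to permutation), solve by back-substitution:
  V =
[[0, 0, 1, 0],
 [0, -1, 1, 1],
 [-1, 1, 0, 0],
 [1, 0, 0, 0]]
  V a = (-4, 2, -4, 0)
Solving gives a = (0, -4, -4, 2).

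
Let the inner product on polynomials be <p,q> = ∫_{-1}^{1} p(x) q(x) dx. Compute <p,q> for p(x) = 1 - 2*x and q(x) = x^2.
<p,q> = 2/3

Expand the product: p(x)·q(x) = -2*x^3 + x^2.
∫_{-1}^{1} of each monomial x^k gives [2/(k+1) if k even, 0 if k odd]. Integrating term-by-term (or equivalently evaluating the antiderivative F(x) = -x^4/2 + x^3/3 at the endpoints):
  F(1) − F(−1) = -1/6 − (-5/6) = 2/3.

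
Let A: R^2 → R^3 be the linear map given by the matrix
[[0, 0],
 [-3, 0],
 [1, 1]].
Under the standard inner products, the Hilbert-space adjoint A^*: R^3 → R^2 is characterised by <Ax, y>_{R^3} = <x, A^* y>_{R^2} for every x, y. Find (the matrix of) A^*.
A^* = A^T =
[[0, -3, 1],
 [0, 0, 1]]

For real matrices with standard dot products, the defining identity <Ax, y> = <x, A^* y> gives (Ax)^T y = x^T (A^*) y, i.e. x^T A^T y = x^T (A^*) y. Since this holds for all x, y, we must have A^* = A^T. Therefore
A^* =
[[0, -3, 1],
 [0, 0, 1]].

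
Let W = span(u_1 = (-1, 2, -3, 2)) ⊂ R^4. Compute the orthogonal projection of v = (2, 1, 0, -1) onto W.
proj_W(v) = (1/9, -2/9, 1/3, -2/9)

Set up U = [u_1 | ... | u_1] ∈ R^(4×1). The projector onto W = col(U) is P = U (U^T U)^(-1) U^T.
Compute U^T U =
  [18],
and U^T v = (-2).
Solve U^T U · c = U^T v for the coefficients: c = (-1/9). The projection is proj_W(v) = U c.
Check: (v - proj_W(v)) · u_1 = 0  (should be 0).
Result: proj_W(v) = (1/9, -2/9, 1/3, -2/9).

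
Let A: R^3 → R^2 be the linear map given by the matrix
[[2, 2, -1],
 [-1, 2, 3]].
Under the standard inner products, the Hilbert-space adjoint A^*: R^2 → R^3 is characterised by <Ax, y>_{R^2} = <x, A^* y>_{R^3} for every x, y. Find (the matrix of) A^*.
A^* = A^T =
[[2, -1],
 [2, 2],
 [-1, 3]]

For real matrices with standard dot products, the defining identity <Ax, y> = <x, A^* y> gives (Ax)^T y = x^T (A^*) y, i.e. x^T A^T y = x^T (A^*) y. Since this holds for all x, y, we must have A^* = A^T. Therefore
A^* =
[[2, -1],
 [2, 2],
 [-1, 3]].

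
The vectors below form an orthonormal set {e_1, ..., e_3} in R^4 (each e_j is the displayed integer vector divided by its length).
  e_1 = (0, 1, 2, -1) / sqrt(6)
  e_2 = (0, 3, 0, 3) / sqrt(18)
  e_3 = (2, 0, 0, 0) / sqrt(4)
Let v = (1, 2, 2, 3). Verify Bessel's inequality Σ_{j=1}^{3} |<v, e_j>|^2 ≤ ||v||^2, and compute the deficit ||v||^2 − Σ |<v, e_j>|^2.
Σ |<v, e_j>|^2 = 15; ||v||^2 = 18; deficit = 3

Write each e_j = u_j / sqrt(<u_j, u_j>) where u_j is the displayed integer vector. Then <v, e_j> = <v, u_j> / sqrt(<u_j, u_j>), so |<v, e_j>|^2 = <v, u_j>^2 / <u_j, u_j>.
Coefficients: <v, e_1> = 3/sqrt(6), <v, e_2> = 15/sqrt(18), <v, e_3> = 2/sqrt(4).
Square and sum: Σ |<v, e_j>|^2 = 15.
Compute ||v||^2 = v·v = 18.
Deficit = 18 − 15 = 3 ≥ 0, confirming Bessel's inequality. (The deficit equals ||v − Σ <v,e_j> e_j||^2, the squared distance from v to span{e_j}.)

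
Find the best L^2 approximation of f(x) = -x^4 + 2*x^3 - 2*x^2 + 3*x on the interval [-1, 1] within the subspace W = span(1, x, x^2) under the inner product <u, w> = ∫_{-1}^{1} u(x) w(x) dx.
g(x) = -20*x^2/7 + 21*x/5 + 3/35

The best approximation g ∈ W is the orthogonal projection of f onto W. Writing g = a_0 + a_1 x + a_2 x^2, the coefficients solve the normal equations G · a = b where
  G_{ij} = <φ_i, φ_j> and b_i = <f, φ_i>, with φ_0 = 1, φ_1 = x, φ_2 = x^2.
G =
  [2, 0, 2/3]
  [0, 2/3, 0]
  [2/3, 0, 2/5],
b = (-26/15, 14/5, -38/35).
Solving gives a_0 = 3/35, a_1 = 21/5, a_2 = -20/7, so
  g(x) = -20*x^2/7 + 21*x/5 + 3/35.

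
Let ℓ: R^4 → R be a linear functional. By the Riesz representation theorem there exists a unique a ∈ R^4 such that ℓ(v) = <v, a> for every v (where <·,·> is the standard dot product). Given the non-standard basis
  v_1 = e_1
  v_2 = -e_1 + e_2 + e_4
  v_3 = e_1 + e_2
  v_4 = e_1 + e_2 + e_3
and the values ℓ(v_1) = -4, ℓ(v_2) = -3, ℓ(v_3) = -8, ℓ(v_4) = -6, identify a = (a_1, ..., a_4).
a = (-4, -4, 2, -3)

Write a = (a_1, ..., a_4) in the standard basis. For each basis vector v_i, ℓ(v_i) = <v_i, a> is a linear equation in the a_j's. Collect the n equations into a matrix system V a = ℓ, where row i of V is v_i (expressed in the standard basis). Since V is invertible (lower-triangular with 1s on the diagonal, up to permutation), solve by back-substitution:
  V =
[[1, 0, 0, 0],
 [-1, 1, 0, 1],
 [1, 1, 0, 0],
 [1, 1, 1, 0]]
  V a = (-4, -3, -8, -6)
Solving gives a = (-4, -4, 2, -3).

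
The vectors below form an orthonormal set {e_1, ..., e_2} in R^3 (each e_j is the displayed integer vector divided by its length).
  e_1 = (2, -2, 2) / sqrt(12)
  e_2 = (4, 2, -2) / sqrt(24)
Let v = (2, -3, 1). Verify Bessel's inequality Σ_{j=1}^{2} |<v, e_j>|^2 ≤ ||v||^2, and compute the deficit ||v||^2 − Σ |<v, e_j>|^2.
Σ |<v, e_j>|^2 = 12; ||v||^2 = 14; deficit = 2

Write each e_j = u_j / sqrt(<u_j, u_j>) where u_j is the displayed integer vector. Then <v, e_j> = <v, u_j> / sqrt(<u_j, u_j>), so |<v, e_j>|^2 = <v, u_j>^2 / <u_j, u_j>.
Coefficients: <v, e_1> = 12/sqrt(12), <v, e_2> = 0/sqrt(24).
Square and sum: Σ |<v, e_j>|^2 = 12.
Compute ||v||^2 = v·v = 14.
Deficit = 14 − 12 = 2 ≥ 0, confirming Bessel's inequality. (The deficit equals ||v − Σ <v,e_j> e_j||^2, the squared distance from v to span{e_j}.)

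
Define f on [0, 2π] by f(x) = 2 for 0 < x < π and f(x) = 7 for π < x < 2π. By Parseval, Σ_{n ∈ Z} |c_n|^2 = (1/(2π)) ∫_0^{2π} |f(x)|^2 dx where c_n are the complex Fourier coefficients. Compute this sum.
Σ |c_n|^2 = 53/2

Parseval equates the L^2 energy of f (normalised by 1/(2π)) with the ℓ^2 sum of its Fourier coefficients: (1/(2π)) ∫_0^{2π} |f|^2 = Σ |c_n|^2.
Compute the left side: (1/(2π)) [∫_0^π 2^2 dx + ∫_π^{2π} 7^2 dx] = (1/(2π)) · (4π + 49π) = (4 + 49)/2 = 53/2.
So Σ_{n ∈ Z} |c_n|^2 = 53/2.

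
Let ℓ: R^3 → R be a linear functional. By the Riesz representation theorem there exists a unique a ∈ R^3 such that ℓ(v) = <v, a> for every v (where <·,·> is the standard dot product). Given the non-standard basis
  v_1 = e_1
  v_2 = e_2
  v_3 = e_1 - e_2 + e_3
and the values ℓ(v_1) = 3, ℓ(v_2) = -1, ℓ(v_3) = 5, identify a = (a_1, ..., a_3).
a = (3, -1, 1)

Write a = (a_1, ..., a_3) in the standard basis. For each basis vector v_i, ℓ(v_i) = <v_i, a> is a linear equation in the a_j's. Collect the n equations into a matrix system V a = ℓ, where row i of V is v_i (expressed in the standard basis). Since V is invertible (lower-triangular with 1s on the diagonal, up to permutation), solve by back-substitution:
  V =
[[1, 0, 0],
 [0, 1, 0],
 [1, -1, 1]]
  V a = (3, -1, 5)
Solving gives a = (3, -1, 1).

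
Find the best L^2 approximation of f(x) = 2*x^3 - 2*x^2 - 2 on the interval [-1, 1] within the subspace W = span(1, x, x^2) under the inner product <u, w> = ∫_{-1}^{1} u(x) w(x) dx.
g(x) = -2*x^2 + 6*x/5 - 2

The best approximation g ∈ W is the orthogonal projection of f onto W. Writing g = a_0 + a_1 x + a_2 x^2, the coefficients solve the normal equations G · a = b where
  G_{ij} = <φ_i, φ_j> and b_i = <f, φ_i>, with φ_0 = 1, φ_1 = x, φ_2 = x^2.
G =
  [2, 0, 2/3]
  [0, 2/3, 0]
  [2/3, 0, 2/5],
b = (-16/3, 4/5, -32/15).
Solving gives a_0 = -2, a_1 = 6/5, a_2 = -2, so
  g(x) = -2*x^2 + 6*x/5 - 2.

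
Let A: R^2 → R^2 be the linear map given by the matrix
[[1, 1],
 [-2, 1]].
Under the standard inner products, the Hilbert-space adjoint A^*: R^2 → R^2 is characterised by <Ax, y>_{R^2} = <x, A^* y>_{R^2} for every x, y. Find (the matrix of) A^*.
A^* = A^T =
[[1, -2],
 [1, 1]]

For real matrices with standard dot products, the defining identity <Ax, y> = <x, A^* y> gives (Ax)^T y = x^T (A^*) y, i.e. x^T A^T y = x^T (A^*) y. Since this holds for all x, y, we must have A^* = A^T. Therefore
A^* =
[[1, -2],
 [1, 1]].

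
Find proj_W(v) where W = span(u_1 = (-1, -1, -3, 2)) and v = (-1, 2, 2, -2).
proj_W(v) = (11/15, 11/15, 11/5, -22/15)

Set up U = [u_1 | ... | u_1] ∈ R^(4×1). The projector onto W = col(U) is P = U (U^T U)^(-1) U^T.
Compute U^T U =
  [15],
and U^T v = (-11).
Solve U^T U · c = U^T v for the coefficients: c = (-11/15). The projection is proj_W(v) = U c.
Check: (v - proj_W(v)) · u_1 = 0  (should be 0).
Result: proj_W(v) = (11/15, 11/15, 11/5, -22/15).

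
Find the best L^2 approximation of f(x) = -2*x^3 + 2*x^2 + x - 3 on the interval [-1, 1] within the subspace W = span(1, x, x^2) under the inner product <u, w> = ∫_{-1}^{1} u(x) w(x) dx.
g(x) = 2*x^2 - x/5 - 3

The best approximation g ∈ W is the orthogonal projection of f onto W. Writing g = a_0 + a_1 x + a_2 x^2, the coefficients solve the normal equations G · a = b where
  G_{ij} = <φ_i, φ_j> and b_i = <f, φ_i>, with φ_0 = 1, φ_1 = x, φ_2 = x^2.
G =
  [2, 0, 2/3]
  [0, 2/3, 0]
  [2/3, 0, 2/5],
b = (-14/3, -2/15, -6/5).
Solving gives a_0 = -3, a_1 = -1/5, a_2 = 2, so
  g(x) = 2*x^2 - x/5 - 3.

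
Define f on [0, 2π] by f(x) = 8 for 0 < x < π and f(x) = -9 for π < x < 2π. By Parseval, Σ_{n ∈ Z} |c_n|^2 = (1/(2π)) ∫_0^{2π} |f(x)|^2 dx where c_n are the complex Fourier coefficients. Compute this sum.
Σ |c_n|^2 = 145/2

Parseval equates the L^2 energy of f (normalised by 1/(2π)) with the ℓ^2 sum of its Fourier coefficients: (1/(2π)) ∫_0^{2π} |f|^2 = Σ |c_n|^2.
Compute the left side: (1/(2π)) [∫_0^π 8^2 dx + ∫_π^{2π} (-9)^2 dx] = (1/(2π)) · (64π + 81π) = (64 + 81)/2 = 145/2.
So Σ_{n ∈ Z} |c_n|^2 = 145/2.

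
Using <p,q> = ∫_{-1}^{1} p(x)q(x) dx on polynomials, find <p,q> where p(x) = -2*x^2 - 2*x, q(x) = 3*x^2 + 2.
<p,q> = -76/15

Expand the product: p(x)·q(x) = -6*x^4 - 6*x^3 - 4*x^2 - 4*x.
∫_{-1}^{1} of each monomial x^k gives [2/(k+1) if k even, 0 if k odd]. Integrating term-by-term (or equivalently evaluating the antiderivative F(x) = -6*x^5/5 - 3*x^4/2 - 4*x^3/3 - 2*x^2 at the endpoints):
  F(1) − F(−1) = -181/30 − (-29/30) = -76/15.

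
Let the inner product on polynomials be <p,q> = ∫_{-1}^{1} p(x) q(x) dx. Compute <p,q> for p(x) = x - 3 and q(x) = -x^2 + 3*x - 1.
<p,q> = 10

Expand the product: p(x)·q(x) = -x^3 + 6*x^2 - 10*x + 3.
∫_{-1}^{1} of each monomial x^k gives [2/(k+1) if k even, 0 if k odd]. Integrating term-by-term (or equivalently evaluating the antiderivative F(x) = -x^4/4 + 2*x^3 - 5*x^2 + 3*x at the endpoints):
  F(1) − F(−1) = -1/4 − (-41/4) = 10.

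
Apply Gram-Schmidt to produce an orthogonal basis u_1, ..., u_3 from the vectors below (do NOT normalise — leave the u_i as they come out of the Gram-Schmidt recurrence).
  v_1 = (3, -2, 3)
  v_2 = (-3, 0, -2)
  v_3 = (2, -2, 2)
Orthogonal basis:
  u_1 = (3, -2, 3)
  u_2 = (-21/22, -15/11, 1/22)
  u_3 = (8/61, -6/61, -12/61)

Apply the Gram-Schmidt recurrence
  u_1 = v_1
  u_i = v_i − Σ_{j<i} ((v_i · u_j) / (u_j · u_j)) · u_j.

Step by step this gives:
  u_1 = (3, -2, 3)
  u_2 = (-21/22, -15/11, 1/22)
  u_3 = (8/61, -6/61, -12/61)

Orthogonality check:
  u_2 · u_1 = 0 (should be 0)
  u_3 · u_1 = 0 (should be 0)
  u_3 · u_2 = 0 (should be 0)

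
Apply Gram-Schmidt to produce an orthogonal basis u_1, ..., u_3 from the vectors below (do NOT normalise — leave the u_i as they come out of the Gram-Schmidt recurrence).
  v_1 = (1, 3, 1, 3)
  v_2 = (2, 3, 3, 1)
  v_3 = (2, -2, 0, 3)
Orthogonal basis:
  u_1 = (1, 3, 1, 3)
  u_2 = (23/20, 9/20, 43/20, -31/20)
  u_3 = (374/171, -49/19, 97/171, 284/171)

Apply the Gram-Schmidt recurrence
  u_1 = v_1
  u_i = v_i − Σ_{j<i} ((v_i · u_j) / (u_j · u_j)) · u_j.

Step by step this gives:
  u_1 = (1, 3, 1, 3)
  u_2 = (23/20, 9/20, 43/20, -31/20)
  u_3 = (374/171, -49/19, 97/171, 284/171)

Orthogonality check:
  u_2 · u_1 = 0 (should be 0)
  u_3 · u_1 = 0 (should be 0)
  u_3 · u_2 = 0 (should be 0)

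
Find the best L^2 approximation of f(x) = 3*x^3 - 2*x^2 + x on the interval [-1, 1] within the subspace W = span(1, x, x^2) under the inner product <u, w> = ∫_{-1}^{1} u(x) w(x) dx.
g(x) = -2*x^2 + 14*x/5

The best approximation g ∈ W is the orthogonal projection of f onto W. Writing g = a_0 + a_1 x + a_2 x^2, the coefficients solve the normal equations G · a = b where
  G_{ij} = <φ_i, φ_j> and b_i = <f, φ_i>, with φ_0 = 1, φ_1 = x, φ_2 = x^2.
G =
  [2, 0, 2/3]
  [0, 2/3, 0]
  [2/3, 0, 2/5],
b = (-4/3, 28/15, -4/5).
Solving gives a_0 = 0, a_1 = 14/5, a_2 = -2, so
  g(x) = -2*x^2 + 14*x/5.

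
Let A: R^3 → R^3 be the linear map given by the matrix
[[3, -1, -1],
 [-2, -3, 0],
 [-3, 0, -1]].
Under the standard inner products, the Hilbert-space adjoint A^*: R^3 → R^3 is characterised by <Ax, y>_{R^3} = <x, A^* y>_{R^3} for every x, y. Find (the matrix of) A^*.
A^* = A^T =
[[3, -2, -3],
 [-1, -3, 0],
 [-1, 0, -1]]

For real matrices with standard dot products, the defining identity <Ax, y> = <x, A^* y> gives (Ax)^T y = x^T (A^*) y, i.e. x^T A^T y = x^T (A^*) y. Since this holds for all x, y, we must have A^* = A^T. Therefore
A^* =
[[3, -2, -3],
 [-1, -3, 0],
 [-1, 0, -1]].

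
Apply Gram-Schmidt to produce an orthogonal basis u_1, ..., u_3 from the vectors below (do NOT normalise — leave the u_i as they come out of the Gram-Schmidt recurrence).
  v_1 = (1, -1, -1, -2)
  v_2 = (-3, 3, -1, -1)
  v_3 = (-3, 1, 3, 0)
Orthogonal basis:
  u_1 = (1, -1, -1, -2)
  u_2 = (-18/7, 18/7, -10/7, -13/7)
  u_3 = (-154/131, -108/131, 322/131, -184/131)

Apply the Gram-Schmidt recurrence
  u_1 = v_1
  u_i = v_i − Σ_{j<i} ((v_i · u_j) / (u_j · u_j)) · u_j.

Step by step this gives:
  u_1 = (1, -1, -1, -2)
  u_2 = (-18/7, 18/7, -10/7, -13/7)
  u_3 = (-154/131, -108/131, 322/131, -184/131)

Orthogonality check:
  u_2 · u_1 = 0 (should be 0)
  u_3 · u_1 = 0 (should be 0)
  u_3 · u_2 = 0 (should be 0)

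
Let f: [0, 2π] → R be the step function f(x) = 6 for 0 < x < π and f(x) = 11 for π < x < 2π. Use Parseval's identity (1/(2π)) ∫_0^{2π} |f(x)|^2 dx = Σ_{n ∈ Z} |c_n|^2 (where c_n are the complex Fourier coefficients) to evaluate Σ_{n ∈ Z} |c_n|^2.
Σ |c_n|^2 = 157/2

Parseval equates the L^2 energy of f (normalised by 1/(2π)) with the ℓ^2 sum of its Fourier coefficients: (1/(2π)) ∫_0^{2π} |f|^2 = Σ |c_n|^2.
Compute the left side: (1/(2π)) [∫_0^π 6^2 dx + ∫_π^{2π} 11^2 dx] = (1/(2π)) · (36π + 121π) = (36 + 121)/2 = 157/2.
So Σ_{n ∈ Z} |c_n|^2 = 157/2.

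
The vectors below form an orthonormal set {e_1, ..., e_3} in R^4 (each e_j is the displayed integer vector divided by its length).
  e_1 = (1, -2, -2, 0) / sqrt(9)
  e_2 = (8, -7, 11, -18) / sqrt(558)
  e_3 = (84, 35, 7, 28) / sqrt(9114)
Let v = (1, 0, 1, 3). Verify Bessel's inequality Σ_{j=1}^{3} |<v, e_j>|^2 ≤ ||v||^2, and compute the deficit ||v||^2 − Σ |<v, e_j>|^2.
Σ |<v, e_j>|^2 = 17/3; ||v||^2 = 11; deficit = 16/3

Write each e_j = u_j / sqrt(<u_j, u_j>) where u_j is the displayed integer vector. Then <v, e_j> = <v, u_j> / sqrt(<u_j, u_j>), so |<v, e_j>|^2 = <v, u_j>^2 / <u_j, u_j>.
Coefficients: <v, e_1> = -1/sqrt(9), <v, e_2> = -35/sqrt(558), <v, e_3> = 175/sqrt(9114).
Square and sum: Σ |<v, e_j>|^2 = 17/3.
Compute ||v||^2 = v·v = 11.
Deficit = 11 − 17/3 = 16/3 ≥ 0, confirming Bessel's inequality. (The deficit equals ||v − Σ <v,e_j> e_j||^2, the squared distance from v to span{e_j}.)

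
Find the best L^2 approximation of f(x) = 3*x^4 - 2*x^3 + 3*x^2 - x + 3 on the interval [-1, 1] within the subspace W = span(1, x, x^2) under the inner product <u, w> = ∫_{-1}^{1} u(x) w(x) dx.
g(x) = 39*x^2/7 - 11*x/5 + 96/35

The best approximation g ∈ W is the orthogonal projection of f onto W. Writing g = a_0 + a_1 x + a_2 x^2, the coefficients solve the normal equations G · a = b where
  G_{ij} = <φ_i, φ_j> and b_i = <f, φ_i>, with φ_0 = 1, φ_1 = x, φ_2 = x^2.
G =
  [2, 0, 2/3]
  [0, 2/3, 0]
  [2/3, 0, 2/5],
b = (46/5, -22/15, 142/35).
Solving gives a_0 = 96/35, a_1 = -11/5, a_2 = 39/7, so
  g(x) = 39*x^2/7 - 11*x/5 + 96/35.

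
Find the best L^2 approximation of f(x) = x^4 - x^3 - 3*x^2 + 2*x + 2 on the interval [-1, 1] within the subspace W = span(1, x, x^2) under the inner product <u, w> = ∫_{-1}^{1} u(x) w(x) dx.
g(x) = -15*x^2/7 + 7*x/5 + 67/35

The best approximation g ∈ W is the orthogonal projection of f onto W. Writing g = a_0 + a_1 x + a_2 x^2, the coefficients solve the normal equations G · a = b where
  G_{ij} = <φ_i, φ_j> and b_i = <f, φ_i>, with φ_0 = 1, φ_1 = x, φ_2 = x^2.
G =
  [2, 0, 2/3]
  [0, 2/3, 0]
  [2/3, 0, 2/5],
b = (12/5, 14/15, 44/105).
Solving gives a_0 = 67/35, a_1 = 7/5, a_2 = -15/7, so
  g(x) = -15*x^2/7 + 7*x/5 + 67/35.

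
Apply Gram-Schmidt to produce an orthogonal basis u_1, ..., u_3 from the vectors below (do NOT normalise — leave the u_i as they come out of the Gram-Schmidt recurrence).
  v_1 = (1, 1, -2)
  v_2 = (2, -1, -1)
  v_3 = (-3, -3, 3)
Orthogonal basis:
  u_1 = (1, 1, -2)
  u_2 = (3/2, -3/2, 0)
  u_3 = (-1, -1, -1)

Apply the Gram-Schmidt recurrence
  u_1 = v_1
  u_i = v_i − Σ_{j<i} ((v_i · u_j) / (u_j · u_j)) · u_j.

Step by step this gives:
  u_1 = (1, 1, -2)
  u_2 = (3/2, -3/2, 0)
  u_3 = (-1, -1, -1)

Orthogonality check:
  u_2 · u_1 = 0 (should be 0)
  u_3 · u_1 = 0 (should be 0)
  u_3 · u_2 = 0 (should be 0)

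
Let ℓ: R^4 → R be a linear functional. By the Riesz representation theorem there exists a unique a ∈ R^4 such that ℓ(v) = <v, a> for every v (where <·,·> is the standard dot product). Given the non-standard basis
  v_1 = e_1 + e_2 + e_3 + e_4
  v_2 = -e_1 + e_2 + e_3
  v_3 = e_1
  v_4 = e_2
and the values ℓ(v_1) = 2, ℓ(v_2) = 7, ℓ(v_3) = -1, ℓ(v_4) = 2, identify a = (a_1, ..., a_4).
a = (-1, 2, 4, -3)

Write a = (a_1, ..., a_4) in the standard basis. For each basis vector v_i, ℓ(v_i) = <v_i, a> is a linear equation in the a_j's. Collect the n equations into a matrix system V a = ℓ, where row i of V is v_i (expressed in the standard basis). Since V is invertible (lower-triangular with 1s on the diagonal, up to permutation), solve by back-substitution:
  V =
[[1, 1, 1, 1],
 [-1, 1, 1, 0],
 [1, 0, 0, 0],
 [0, 1, 0, 0]]
  V a = (2, 7, -1, 2)
Solving gives a = (-1, 2, 4, -3).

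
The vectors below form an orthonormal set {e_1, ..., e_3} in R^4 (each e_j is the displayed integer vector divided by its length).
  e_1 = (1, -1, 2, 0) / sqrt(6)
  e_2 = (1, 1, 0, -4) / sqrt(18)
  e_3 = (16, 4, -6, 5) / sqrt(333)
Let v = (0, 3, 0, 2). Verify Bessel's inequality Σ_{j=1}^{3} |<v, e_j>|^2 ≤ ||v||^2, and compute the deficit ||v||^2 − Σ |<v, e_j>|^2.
Σ |<v, e_j>|^2 = 482/111; ||v||^2 = 13; deficit = 961/111

Write each e_j = u_j / sqrt(<u_j, u_j>) where u_j is the displayed integer vector. Then <v, e_j> = <v, u_j> / sqrt(<u_j, u_j>), so |<v, e_j>|^2 = <v, u_j>^2 / <u_j, u_j>.
Coefficients: <v, e_1> = -3/sqrt(6), <v, e_2> = -5/sqrt(18), <v, e_3> = 22/sqrt(333).
Square and sum: Σ |<v, e_j>|^2 = 482/111.
Compute ||v||^2 = v·v = 13.
Deficit = 13 − 482/111 = 961/111 ≥ 0, confirming Bessel's inequality. (The deficit equals ||v − Σ <v,e_j> e_j||^2, the squared distance from v to span{e_j}.)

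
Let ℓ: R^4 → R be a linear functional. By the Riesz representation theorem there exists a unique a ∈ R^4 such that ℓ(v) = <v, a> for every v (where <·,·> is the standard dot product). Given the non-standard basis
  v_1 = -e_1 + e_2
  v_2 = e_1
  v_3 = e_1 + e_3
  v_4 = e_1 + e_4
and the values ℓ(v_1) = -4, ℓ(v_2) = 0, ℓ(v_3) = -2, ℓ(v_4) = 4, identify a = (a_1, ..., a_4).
a = (0, -4, -2, 4)

Write a = (a_1, ..., a_4) in the standard basis. For each basis vector v_i, ℓ(v_i) = <v_i, a> is a linear equation in the a_j's. Collect the n equations into a matrix system V a = ℓ, where row i of V is v_i (expressed in the standard basis). Since V is invertible (lower-triangular with 1s on the diagonal, up to permutation), solve by back-substitution:
  V =
[[-1, 1, 0, 0],
 [1, 0, 0, 0],
 [1, 0, 1, 0],
 [1, 0, 0, 1]]
  V a = (-4, 0, -2, 4)
Solving gives a = (0, -4, -2, 4).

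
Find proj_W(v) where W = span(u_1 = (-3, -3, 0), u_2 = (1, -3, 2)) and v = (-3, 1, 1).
proj_W(v) = (-2, 0, -1)

Set up U = [u_1 | ... | u_2] ∈ R^(3×2). The projector onto W = col(U) is P = U (U^T U)^(-1) U^T.
Compute U^T U =
  [18, 6]
  [6, 14],
and U^T v = (6, -4).
Solve U^T U · c = U^T v for the coefficients: c = (1/2, -1/2). The projection is proj_W(v) = U c.
Check: (v - proj_W(v)) · u_1 = 0  (should be 0).
Check: (v - proj_W(v)) · u_2 = 0  (should be 0).
Result: proj_W(v) = (-2, 0, -1).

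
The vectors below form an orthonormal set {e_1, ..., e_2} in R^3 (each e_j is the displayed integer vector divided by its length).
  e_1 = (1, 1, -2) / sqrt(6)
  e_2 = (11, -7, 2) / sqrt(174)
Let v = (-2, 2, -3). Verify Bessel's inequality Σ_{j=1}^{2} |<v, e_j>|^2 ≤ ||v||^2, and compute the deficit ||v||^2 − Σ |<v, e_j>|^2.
Σ |<v, e_j>|^2 = 468/29; ||v||^2 = 17; deficit = 25/29

Write each e_j = u_j / sqrt(<u_j, u_j>) where u_j is the displayed integer vector. Then <v, e_j> = <v, u_j> / sqrt(<u_j, u_j>), so |<v, e_j>|^2 = <v, u_j>^2 / <u_j, u_j>.
Coefficients: <v, e_1> = 6/sqrt(6), <v, e_2> = -42/sqrt(174).
Square and sum: Σ |<v, e_j>|^2 = 468/29.
Compute ||v||^2 = v·v = 17.
Deficit = 17 − 468/29 = 25/29 ≥ 0, confirming Bessel's inequality. (The deficit equals ||v − Σ <v,e_j> e_j||^2, the squared distance from v to span{e_j}.)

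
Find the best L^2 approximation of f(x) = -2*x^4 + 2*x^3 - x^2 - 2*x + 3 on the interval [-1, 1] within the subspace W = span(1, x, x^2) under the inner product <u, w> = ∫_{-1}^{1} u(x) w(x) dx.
g(x) = -19*x^2/7 - 4*x/5 + 111/35

The best approximation g ∈ W is the orthogonal projection of f onto W. Writing g = a_0 + a_1 x + a_2 x^2, the coefficients solve the normal equations G · a = b where
  G_{ij} = <φ_i, φ_j> and b_i = <f, φ_i>, with φ_0 = 1, φ_1 = x, φ_2 = x^2.
G =
  [2, 0, 2/3]
  [0, 2/3, 0]
  [2/3, 0, 2/5],
b = (68/15, -8/15, 36/35).
Solving gives a_0 = 111/35, a_1 = -4/5, a_2 = -19/7, so
  g(x) = -19*x^2/7 - 4*x/5 + 111/35.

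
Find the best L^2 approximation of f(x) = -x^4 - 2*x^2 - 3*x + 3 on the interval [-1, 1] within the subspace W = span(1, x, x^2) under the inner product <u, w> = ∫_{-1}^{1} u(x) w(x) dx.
g(x) = -20*x^2/7 - 3*x + 108/35

The best approximation g ∈ W is the orthogonal projection of f onto W. Writing g = a_0 + a_1 x + a_2 x^2, the coefficients solve the normal equations G · a = b where
  G_{ij} = <φ_i, φ_j> and b_i = <f, φ_i>, with φ_0 = 1, φ_1 = x, φ_2 = x^2.
G =
  [2, 0, 2/3]
  [0, 2/3, 0]
  [2/3, 0, 2/5],
b = (64/15, -2, 32/35).
Solving gives a_0 = 108/35, a_1 = -3, a_2 = -20/7, so
  g(x) = -20*x^2/7 - 3*x + 108/35.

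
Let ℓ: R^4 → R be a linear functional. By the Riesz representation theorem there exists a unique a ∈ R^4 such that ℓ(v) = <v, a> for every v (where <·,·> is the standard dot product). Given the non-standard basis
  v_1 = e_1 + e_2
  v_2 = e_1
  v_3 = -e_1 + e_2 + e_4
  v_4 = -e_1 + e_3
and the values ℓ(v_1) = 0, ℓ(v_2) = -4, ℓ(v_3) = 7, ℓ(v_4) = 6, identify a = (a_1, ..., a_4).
a = (-4, 4, 2, -1)

Write a = (a_1, ..., a_4) in the standard basis. For each basis vector v_i, ℓ(v_i) = <v_i, a> is a linear equation in the a_j's. Collect the n equations into a matrix system V a = ℓ, where row i of V is v_i (expressed in the standard basis). Since V is invertible (lower-triangular with 1s on the diagonal, up to permutation), solve by back-substitution:
  V =
[[1, 1, 0, 0],
 [1, 0, 0, 0],
 [-1, 1, 0, 1],
 [-1, 0, 1, 0]]
  V a = (0, -4, 7, 6)
Solving gives a = (-4, 4, 2, -1).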